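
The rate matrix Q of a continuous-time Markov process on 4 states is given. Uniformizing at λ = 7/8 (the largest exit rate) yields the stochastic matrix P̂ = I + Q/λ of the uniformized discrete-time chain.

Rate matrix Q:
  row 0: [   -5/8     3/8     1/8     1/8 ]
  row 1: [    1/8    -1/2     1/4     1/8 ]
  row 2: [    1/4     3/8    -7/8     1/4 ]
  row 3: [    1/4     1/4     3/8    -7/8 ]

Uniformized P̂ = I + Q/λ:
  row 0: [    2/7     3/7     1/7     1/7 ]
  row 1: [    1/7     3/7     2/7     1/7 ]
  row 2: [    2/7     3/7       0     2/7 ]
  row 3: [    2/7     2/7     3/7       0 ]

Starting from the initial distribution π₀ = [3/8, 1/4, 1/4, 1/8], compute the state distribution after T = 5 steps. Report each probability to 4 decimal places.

t=0: π = [0.3750, 0.2500, 0.2500, 0.1250]
t=1: π = [0.2500, 0.4107, 0.1786, 0.1607]
t=2: π = [0.2270, 0.4056, 0.2219, 0.1454]
t=3: π = [0.2278, 0.4078, 0.2106, 0.1538]
t=4: π = [0.2275, 0.4066, 0.2150, 0.1510]
t=5: π = [0.2276, 0.4070, 0.2134, 0.1520]

π = [0.2276, 0.4070, 0.2134, 0.1520]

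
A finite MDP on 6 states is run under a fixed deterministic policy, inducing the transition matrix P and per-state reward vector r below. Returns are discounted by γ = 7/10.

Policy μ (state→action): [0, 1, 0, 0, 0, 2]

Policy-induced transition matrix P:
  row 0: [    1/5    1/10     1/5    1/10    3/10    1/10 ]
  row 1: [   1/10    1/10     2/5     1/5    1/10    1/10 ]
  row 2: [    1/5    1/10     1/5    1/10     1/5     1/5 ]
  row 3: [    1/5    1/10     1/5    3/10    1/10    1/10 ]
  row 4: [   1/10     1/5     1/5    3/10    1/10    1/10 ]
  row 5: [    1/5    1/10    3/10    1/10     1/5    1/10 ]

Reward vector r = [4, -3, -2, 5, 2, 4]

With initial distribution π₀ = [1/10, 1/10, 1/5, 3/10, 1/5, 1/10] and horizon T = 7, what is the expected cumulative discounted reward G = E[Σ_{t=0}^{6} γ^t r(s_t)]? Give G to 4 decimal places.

t=0: π = [0.1000, 0.1000, 0.2000, 0.3000, 0.2000, 0.1000], E[r] = 2.0000, γ^t·E[r] = 2.000000, running G = 2.000000
t=1: π = [0.1700, 0.1200, 0.2300, 0.2100, 0.1500, 0.1200], E[r] = 1.6900, γ^t·E[r] = 1.183000, running G = 3.183000
t=2: π = [0.1730, 0.1150, 0.2360, 0.1840, 0.1690, 0.1230], E[r] = 1.6250, γ^t·E[r] = 0.796250, running G = 3.979250
t=3: π = [0.1716, 0.1169, 0.2353, 0.1821, 0.1705, 0.1236], E[r] = 1.6110, γ^t·E[r] = 0.552573, running G = 4.531823
t=4: π = [0.1713, 0.1171, 0.2357, 0.1822, 0.1702, 0.1235], E[r] = 1.6080, γ^t·E[r] = 0.386081, running G = 4.917904
t=5: π = [0.1713, 0.1170, 0.2358, 0.1822, 0.1702, 0.1236], E[r] = 1.6081, γ^t·E[r] = 0.270274, running G = 5.188178
t=6: π = [0.1713, 0.1170, 0.2358, 0.1822, 0.1702, 0.1236], E[r] = 1.6081, γ^t·E[r] = 0.189192, running G = 5.377370

G = 5.3774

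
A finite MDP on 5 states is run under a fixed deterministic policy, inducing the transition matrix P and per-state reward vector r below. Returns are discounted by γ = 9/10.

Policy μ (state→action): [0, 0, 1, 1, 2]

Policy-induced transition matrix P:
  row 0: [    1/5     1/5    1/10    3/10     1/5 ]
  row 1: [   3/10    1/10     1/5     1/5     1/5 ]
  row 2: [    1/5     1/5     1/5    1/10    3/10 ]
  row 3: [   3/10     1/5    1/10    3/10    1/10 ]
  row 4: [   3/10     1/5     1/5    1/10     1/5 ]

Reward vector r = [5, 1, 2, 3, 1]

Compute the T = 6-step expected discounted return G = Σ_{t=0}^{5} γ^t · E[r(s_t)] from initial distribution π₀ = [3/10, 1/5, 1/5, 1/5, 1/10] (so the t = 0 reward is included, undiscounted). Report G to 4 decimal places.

t=0: π = [0.3000, 0.2000, 0.2000, 0.2000, 0.1000], E[r] = 2.8000, γ^t·E[r] = 2.800000, running G = 2.800000
t=1: π = [0.2500, 0.1800, 0.1500, 0.2200, 0.2000], E[r] = 2.5900, γ^t·E[r] = 2.331000, running G = 5.131000
t=2: π = [0.2600, 0.1820, 0.1530, 0.2120, 0.1930], E[r] = 2.6170, γ^t·E[r] = 2.119770, running G = 7.250770
t=3: π = [0.2587, 0.1818, 0.1528, 0.2126, 0.1941], E[r] = 2.6128, γ^t·E[r] = 1.904731, running G = 9.155501
t=4: π = [0.2589, 0.1818, 0.1529, 0.2124, 0.1940], E[r] = 2.6132, γ^t·E[r] = 1.714488, running G = 10.869989
t=5: π = [0.2588, 0.1818, 0.1529, 0.2124, 0.1940], E[r] = 2.6131, γ^t·E[r] = 1.542988, running G = 12.412976

G = 12.4130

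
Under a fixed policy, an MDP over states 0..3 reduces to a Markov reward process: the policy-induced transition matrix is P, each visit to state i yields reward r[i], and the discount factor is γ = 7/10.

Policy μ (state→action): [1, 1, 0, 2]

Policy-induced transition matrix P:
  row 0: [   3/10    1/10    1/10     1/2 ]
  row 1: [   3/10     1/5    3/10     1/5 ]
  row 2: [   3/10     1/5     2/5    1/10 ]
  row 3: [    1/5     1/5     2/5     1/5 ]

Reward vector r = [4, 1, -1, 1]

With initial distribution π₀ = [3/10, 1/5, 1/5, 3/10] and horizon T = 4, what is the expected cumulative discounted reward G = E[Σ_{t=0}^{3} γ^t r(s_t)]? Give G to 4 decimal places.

G = 3.3758

t=0: π = [0.3000, 0.2000, 0.2000, 0.3000], E[r] = 1.5000, γ^t·E[r] = 1.500000, running G = 1.500000
t=1: π = [0.2700, 0.1700, 0.2900, 0.2700], E[r] = 1.2300, γ^t·E[r] = 0.861000, running G = 2.361000
t=2: π = [0.2730, 0.1730, 0.3020, 0.2520], E[r] = 1.2150, γ^t·E[r] = 0.595350, running G = 2.956350
t=3: π = [0.2748, 0.1727, 0.3008, 0.2517], E[r] = 1.2228, γ^t·E[r] = 0.419420, running G = 3.375770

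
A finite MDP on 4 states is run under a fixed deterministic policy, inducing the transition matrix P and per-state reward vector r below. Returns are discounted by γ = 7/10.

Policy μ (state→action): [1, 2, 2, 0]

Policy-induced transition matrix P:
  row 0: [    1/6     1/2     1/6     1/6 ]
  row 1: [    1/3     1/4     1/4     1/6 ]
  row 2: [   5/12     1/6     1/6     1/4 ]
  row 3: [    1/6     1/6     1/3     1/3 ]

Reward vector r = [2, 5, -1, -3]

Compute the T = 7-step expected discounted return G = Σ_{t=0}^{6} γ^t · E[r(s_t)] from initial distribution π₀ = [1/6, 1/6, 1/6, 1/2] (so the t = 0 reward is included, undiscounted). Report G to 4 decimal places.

t=0: π = [0.1667, 0.1667, 0.1667, 0.5000], E[r] = -0.5000, γ^t·E[r] = -0.500000, running G = -0.500000
t=1: π = [0.2361, 0.2361, 0.2639, 0.2639], E[r] = 0.5972, γ^t·E[r] = 0.418056, running G = -0.081944
t=2: π = [0.2720, 0.2650, 0.2303, 0.2326], E[r] = 0.9410, γ^t·E[r] = 0.461076, running G = 0.379132
t=3: π = [0.2684, 0.2794, 0.2275, 0.2246], E[r] = 1.0325, γ^t·E[r] = 0.354149, running G = 0.733281
t=4: π = [0.2701, 0.2794, 0.2274, 0.2231], E[r] = 1.0408, γ^t·E[r] = 0.249890, running G = 0.983171
t=5: π = [0.2701, 0.2800, 0.2271, 0.2228], E[r] = 1.0446, γ^t·E[r] = 0.175569, running G = 1.158740
t=6: π = [0.2701, 0.2800, 0.2271, 0.2227], E[r] = 1.0451, γ^t·E[r] = 0.122950, running G = 1.281689

G = 1.2817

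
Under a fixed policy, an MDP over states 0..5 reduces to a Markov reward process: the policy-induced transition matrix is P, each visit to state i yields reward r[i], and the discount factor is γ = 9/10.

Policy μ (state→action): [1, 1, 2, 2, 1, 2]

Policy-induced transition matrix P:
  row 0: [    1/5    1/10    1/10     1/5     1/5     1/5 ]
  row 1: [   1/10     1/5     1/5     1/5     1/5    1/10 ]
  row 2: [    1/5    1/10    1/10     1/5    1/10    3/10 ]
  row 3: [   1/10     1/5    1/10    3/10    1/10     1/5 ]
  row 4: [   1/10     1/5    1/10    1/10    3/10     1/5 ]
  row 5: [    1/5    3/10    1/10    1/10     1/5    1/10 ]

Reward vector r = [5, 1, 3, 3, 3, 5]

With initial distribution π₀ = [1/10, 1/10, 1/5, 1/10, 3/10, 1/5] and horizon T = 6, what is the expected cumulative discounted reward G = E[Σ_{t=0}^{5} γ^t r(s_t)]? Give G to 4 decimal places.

G = 15.4349

t=0: π = [0.1000, 0.1000, 0.2000, 0.1000, 0.3000, 0.2000], E[r] = 3.4000, γ^t·E[r] = 3.400000, running G = 3.400000
t=1: π = [0.1500, 0.1900, 0.1100, 0.1600, 0.2000, 0.1900], E[r] = 3.3000, γ^t·E[r] = 2.970000, running G = 6.370000
t=2: π = [0.1450, 0.1930, 0.1190, 0.1770, 0.1930, 0.1730], E[r] = 3.2500, γ^t·E[r] = 2.632500, running G = 9.002500
t=3: π = [0.1437, 0.1909, 0.1193, 0.1811, 0.1897, 0.1753], E[r] = 3.2562, γ^t·E[r] = 2.373770, running G = 11.376270
t=4: π = [0.1438, 0.1912, 0.1191, 0.1816, 0.1889, 0.1753], E[r] = 3.2558, γ^t·E[r] = 2.136144, running G = 13.512413
t=5: π = [0.1438, 0.1912, 0.1191, 0.1817, 0.1888, 0.1753], E[r] = 3.2557, γ^t·E[r] = 1.922445, running G = 15.434859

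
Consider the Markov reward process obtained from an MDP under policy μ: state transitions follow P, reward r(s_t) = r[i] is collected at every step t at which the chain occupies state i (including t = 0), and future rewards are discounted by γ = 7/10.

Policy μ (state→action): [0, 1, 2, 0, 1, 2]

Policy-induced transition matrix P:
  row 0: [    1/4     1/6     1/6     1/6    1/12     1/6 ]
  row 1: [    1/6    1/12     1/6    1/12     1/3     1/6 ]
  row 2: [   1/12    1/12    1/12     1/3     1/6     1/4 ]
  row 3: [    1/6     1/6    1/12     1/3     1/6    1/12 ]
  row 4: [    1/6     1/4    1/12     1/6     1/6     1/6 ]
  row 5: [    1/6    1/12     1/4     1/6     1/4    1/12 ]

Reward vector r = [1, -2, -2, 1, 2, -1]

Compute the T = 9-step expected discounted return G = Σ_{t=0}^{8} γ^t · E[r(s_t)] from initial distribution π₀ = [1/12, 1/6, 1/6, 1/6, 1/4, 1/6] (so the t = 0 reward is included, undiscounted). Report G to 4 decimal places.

G = 0.0357

t=0: π = [0.0833, 0.1667, 0.1667, 0.1667, 0.2500, 0.1667], E[r] = -0.0833, γ^t·E[r] = -0.083333, running G = -0.083333
t=1: π = [0.1597, 0.1458, 0.1319, 0.2083, 0.2014, 0.1528], E[r] = 0.0625, γ^t·E[r] = 0.043750, running G = -0.039583
t=2: π = [0.1690, 0.1476, 0.1343, 0.2112, 0.1904, 0.1476], E[r] = 0.0498, γ^t·E[r] = 0.024387, running G = -0.015197
t=3: π = [0.1696, 0.1467, 0.1343, 0.2120, 0.1895, 0.1480], E[r] = 0.0504, γ^t·E[r] = 0.017286, running G = 0.002089
t=4: π = [0.1696, 0.1467, 0.1344, 0.2121, 0.1893, 0.1479], E[r] = 0.0504, γ^t·E[r] = 0.012106, running G = 0.014195
t=5: π = [0.1696, 0.1467, 0.1343, 0.2122, 0.1893, 0.1479], E[r] = 0.0505, γ^t·E[r] = 0.008483, running G = 0.022677
t=6: π = [0.1696, 0.1467, 0.1343, 0.2122, 0.1893, 0.1479], E[r] = 0.0505, γ^t·E[r] = 0.005939, running G = 0.028617
t=7: π = [0.1696, 0.1467, 0.1343, 0.2122, 0.1893, 0.1479], E[r] = 0.0505, γ^t·E[r] = 0.004157, running G = 0.032774
t=8: π = [0.1696, 0.1467, 0.1343, 0.2122, 0.1893, 0.1479], E[r] = 0.0505, γ^t·E[r] = 0.002910, running G = 0.035684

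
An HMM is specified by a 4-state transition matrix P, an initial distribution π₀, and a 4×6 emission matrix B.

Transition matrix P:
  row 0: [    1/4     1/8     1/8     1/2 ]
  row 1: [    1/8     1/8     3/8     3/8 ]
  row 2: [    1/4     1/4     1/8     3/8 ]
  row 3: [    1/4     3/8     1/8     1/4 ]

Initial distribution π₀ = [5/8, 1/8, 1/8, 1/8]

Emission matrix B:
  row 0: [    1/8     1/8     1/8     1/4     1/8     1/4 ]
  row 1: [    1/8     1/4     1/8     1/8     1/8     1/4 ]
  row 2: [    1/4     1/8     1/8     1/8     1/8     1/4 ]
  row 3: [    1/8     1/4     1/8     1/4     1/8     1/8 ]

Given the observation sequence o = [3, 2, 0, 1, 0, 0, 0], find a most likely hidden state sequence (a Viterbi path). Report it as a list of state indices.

t=0: δ = [1.562e-01, 1.562e-02, 1.562e-02, 3.125e-02]  (obs o_0=3)
t=1: δ = [4.883e-03, 2.441e-03, 2.441e-03, 9.766e-03]  ψ = [0, 0, 0, 0]  (obs o_1=2)
t=2: δ = [3.052e-04, 4.578e-04, 3.052e-04, 3.052e-04]  ψ = [3, 3, 3, 0]  (obs o_2=0)
t=3: δ = [9.537e-06, 2.861e-05, 2.146e-05, 4.292e-05]  ψ = [0, 3, 1, 1]  (obs o_3=1)
t=4: δ = [1.341e-06, 2.012e-06, 2.682e-06, 1.341e-06]  ψ = [3, 3, 1, 1]  (obs o_4=0)
t=5: δ = [8.382e-08, 8.382e-08, 1.886e-07, 1.257e-07]  ψ = [2, 2, 1, 2]  (obs o_5=0)
t=6: δ = [5.894e-09, 5.894e-09, 7.858e-09, 8.840e-09]  ψ = [2, 2, 1, 2]  (obs o_6=0)
backtrack: best end state = 3; path = [0, 3, 1, 3, 1, 2, 3]

path = [0, 3, 1, 3, 1, 2, 3]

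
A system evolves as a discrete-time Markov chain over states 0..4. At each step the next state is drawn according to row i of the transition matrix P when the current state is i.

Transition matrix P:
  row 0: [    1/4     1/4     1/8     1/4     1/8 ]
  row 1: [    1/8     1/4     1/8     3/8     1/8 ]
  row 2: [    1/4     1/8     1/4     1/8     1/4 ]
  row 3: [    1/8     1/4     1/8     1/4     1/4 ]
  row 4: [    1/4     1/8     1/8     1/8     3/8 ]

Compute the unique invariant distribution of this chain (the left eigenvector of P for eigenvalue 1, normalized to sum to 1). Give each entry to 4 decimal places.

π = [0.1959, 0.2036, 0.1429, 0.2290, 0.2286]

Balance equations π_j = Σ_i π_i·P[i][j]:
  π_0 = 1/4·π_0 + 1/8·π_1 + 1/4·π_2 + 1/8·π_3 + 1/4·π_4
  π_1 = 1/4·π_0 + 1/4·π_1 + 1/8·π_2 + 1/4·π_3 + 1/8·π_4
  π_2 = 1/8·π_0 + 1/8·π_1 + 1/4·π_2 + 1/8·π_3 + 1/8·π_4
  π_3 = 1/4·π_0 + 3/8·π_1 + 1/8·π_2 + 1/4·π_3 + 1/8·π_4
  normalize: π_0 + π_1 + π_2 + π_3 + π_4 = 1
Solving the linear system gives exactly π = [77/393, 80/393, 1/7, 30/131, 629/2751].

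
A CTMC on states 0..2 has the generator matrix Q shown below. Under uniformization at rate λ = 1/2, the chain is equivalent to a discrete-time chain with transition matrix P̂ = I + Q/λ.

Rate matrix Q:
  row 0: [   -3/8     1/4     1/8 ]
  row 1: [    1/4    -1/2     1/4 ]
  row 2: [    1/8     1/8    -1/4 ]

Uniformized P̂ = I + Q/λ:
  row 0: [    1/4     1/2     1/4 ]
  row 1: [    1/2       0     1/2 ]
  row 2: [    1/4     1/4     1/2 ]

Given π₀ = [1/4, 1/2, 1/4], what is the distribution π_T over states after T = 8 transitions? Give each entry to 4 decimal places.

π = [0.3157, 0.2633, 0.4210]

t=0: π = [0.2500, 0.5000, 0.2500]
t=1: π = [0.3750, 0.1875, 0.4375]
t=2: π = [0.2969, 0.2969, 0.4063]
t=3: π = [0.3242, 0.2500, 0.4258]
t=4: π = [0.3125, 0.2686, 0.4189]
t=5: π = [0.3171, 0.2610, 0.4219]
t=6: π = [0.3152, 0.2640, 0.4207]
t=7: π = [0.3160, 0.2628, 0.4212]
t=8: π = [0.3157, 0.2633, 0.4210]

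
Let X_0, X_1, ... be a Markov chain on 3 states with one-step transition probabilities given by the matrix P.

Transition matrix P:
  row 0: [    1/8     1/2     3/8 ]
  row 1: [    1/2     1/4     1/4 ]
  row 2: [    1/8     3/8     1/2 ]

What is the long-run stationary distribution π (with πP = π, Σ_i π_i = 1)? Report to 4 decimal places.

π = [0.2609, 0.3623, 0.3768]

Balance equations π_j = Σ_i π_i·P[i][j]:
  π_0 = 1/8·π_0 + 1/2·π_1 + 1/8·π_2
  π_1 = 1/2·π_0 + 1/4·π_1 + 3/8·π_2
  normalize: π_0 + π_1 + π_2 = 1
Solving the linear system gives exactly π = [6/23, 25/69, 26/69].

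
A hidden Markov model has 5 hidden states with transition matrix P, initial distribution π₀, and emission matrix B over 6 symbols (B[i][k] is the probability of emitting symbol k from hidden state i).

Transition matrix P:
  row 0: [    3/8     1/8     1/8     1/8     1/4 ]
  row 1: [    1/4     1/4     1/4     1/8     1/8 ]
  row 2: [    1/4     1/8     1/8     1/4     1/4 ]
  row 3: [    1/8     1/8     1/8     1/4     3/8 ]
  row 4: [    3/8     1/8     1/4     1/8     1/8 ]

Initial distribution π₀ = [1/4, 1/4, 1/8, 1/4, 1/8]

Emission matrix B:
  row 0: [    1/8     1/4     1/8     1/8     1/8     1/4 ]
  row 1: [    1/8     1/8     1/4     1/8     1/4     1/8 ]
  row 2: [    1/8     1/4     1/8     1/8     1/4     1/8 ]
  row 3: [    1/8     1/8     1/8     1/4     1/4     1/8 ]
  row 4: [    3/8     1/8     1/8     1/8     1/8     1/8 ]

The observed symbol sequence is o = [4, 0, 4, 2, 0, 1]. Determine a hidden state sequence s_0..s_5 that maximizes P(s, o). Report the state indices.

t=0: δ = [3.125e-02, 6.250e-02, 3.125e-02, 6.250e-02, 1.562e-02]  (obs o_0=4)
t=1: δ = [1.953e-03, 1.953e-03, 1.953e-03, 1.953e-03, 8.789e-03]  ψ = [1, 1, 1, 3, 3]  (obs o_1=0)
t=2: δ = [4.120e-04, 2.747e-04, 5.493e-04, 2.747e-04, 1.373e-04]  ψ = [4, 4, 4, 4, 4]  (obs o_2=4)
t=3: δ = [1.931e-05, 1.717e-05, 8.583e-06, 1.717e-05, 1.717e-05]  ψ = [0, 1, 1, 2, 2]  (obs o_3=2)
t=4: δ = [9.052e-07, 5.364e-07, 5.364e-07, 5.364e-07, 2.414e-06]  ψ = [0, 1, 1, 3, 3]  (obs o_4=0)
t=5: δ = [2.263e-07, 3.772e-08, 1.509e-07, 3.772e-08, 3.772e-08]  ψ = [4, 4, 4, 4, 4]  (obs o_5=1)
backtrack: best end state = 0; path = [3, 4, 2, 3, 4, 0]

path = [3, 4, 2, 3, 4, 0]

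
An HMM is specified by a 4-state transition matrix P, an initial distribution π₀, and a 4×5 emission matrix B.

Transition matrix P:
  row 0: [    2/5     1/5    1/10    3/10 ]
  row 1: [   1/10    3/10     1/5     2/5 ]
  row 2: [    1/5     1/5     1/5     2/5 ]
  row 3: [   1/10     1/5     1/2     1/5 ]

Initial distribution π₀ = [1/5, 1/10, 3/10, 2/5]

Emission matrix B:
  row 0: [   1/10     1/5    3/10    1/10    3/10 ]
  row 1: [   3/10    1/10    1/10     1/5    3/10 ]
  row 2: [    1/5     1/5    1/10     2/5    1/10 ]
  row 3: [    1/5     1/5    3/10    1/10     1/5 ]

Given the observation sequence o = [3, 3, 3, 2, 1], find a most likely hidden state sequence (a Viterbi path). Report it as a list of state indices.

path = [2, 3, 2, 3, 2]

t=0: δ = [2.000e-02, 2.000e-02, 1.200e-01, 4.000e-02]  (obs o_0=3)
t=1: δ = [2.400e-03, 4.800e-03, 9.600e-03, 4.800e-03]  ψ = [2, 2, 2, 2]  (obs o_1=3)
t=2: δ = [1.920e-04, 3.840e-04, 9.600e-04, 3.840e-04]  ψ = [2, 2, 3, 2]  (obs o_2=3)
t=3: δ = [5.760e-05, 1.920e-05, 1.920e-05, 1.152e-04]  ψ = [2, 2, 2, 2]  (obs o_3=2)
t=4: δ = [4.608e-06, 2.304e-06, 1.152e-05, 4.608e-06]  ψ = [0, 3, 3, 3]  (obs o_4=1)
backtrack: best end state = 2; path = [2, 3, 2, 3, 2]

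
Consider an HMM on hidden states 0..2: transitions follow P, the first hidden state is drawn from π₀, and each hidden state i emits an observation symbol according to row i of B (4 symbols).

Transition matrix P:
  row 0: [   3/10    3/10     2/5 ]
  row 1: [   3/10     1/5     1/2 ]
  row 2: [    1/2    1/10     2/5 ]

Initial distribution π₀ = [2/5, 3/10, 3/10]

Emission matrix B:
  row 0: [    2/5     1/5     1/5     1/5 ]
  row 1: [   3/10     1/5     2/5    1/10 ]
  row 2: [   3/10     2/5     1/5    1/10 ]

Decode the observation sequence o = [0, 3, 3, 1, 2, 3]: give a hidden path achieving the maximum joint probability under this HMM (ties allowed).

t=0: δ = [1.600e-01, 9.000e-02, 9.000e-02]  (obs o_0=0)
t=1: δ = [9.600e-03, 4.800e-03, 6.400e-03]  ψ = [0, 0, 0]  (obs o_1=3)
t=2: δ = [6.400e-04, 2.880e-04, 3.840e-04]  ψ = [2, 0, 0]  (obs o_2=3)
t=3: δ = [3.840e-05, 3.840e-05, 1.024e-04]  ψ = [0, 0, 0]  (obs o_3=1)
t=4: δ = [1.024e-05, 4.608e-06, 8.192e-06]  ψ = [2, 0, 2]  (obs o_4=2)
t=5: δ = [8.192e-07, 3.072e-07, 4.096e-07]  ψ = [2, 0, 0]  (obs o_5=3)
backtrack: best end state = 0; path = [0, 2, 0, 2, 2, 0]

path = [0, 2, 0, 2, 2, 0]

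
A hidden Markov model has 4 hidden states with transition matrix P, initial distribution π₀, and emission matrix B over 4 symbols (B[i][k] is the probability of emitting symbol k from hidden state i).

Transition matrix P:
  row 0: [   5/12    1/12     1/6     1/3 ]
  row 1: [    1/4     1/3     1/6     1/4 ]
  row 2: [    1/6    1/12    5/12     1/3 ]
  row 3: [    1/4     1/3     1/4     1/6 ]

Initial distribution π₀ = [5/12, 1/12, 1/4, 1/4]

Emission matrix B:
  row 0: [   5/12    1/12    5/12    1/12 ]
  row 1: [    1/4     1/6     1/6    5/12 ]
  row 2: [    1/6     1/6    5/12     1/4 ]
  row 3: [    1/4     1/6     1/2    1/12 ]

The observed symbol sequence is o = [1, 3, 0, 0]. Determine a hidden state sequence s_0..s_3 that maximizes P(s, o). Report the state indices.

t=0: δ = [3.472e-02, 1.389e-02, 4.167e-02, 4.167e-02]  (obs o_0=1)
t=1: δ = [1.206e-03, 5.787e-03, 4.340e-03, 1.157e-03]  ψ = [0, 3, 2, 2]  (obs o_1=3)
t=2: δ = [6.028e-04, 4.823e-04, 3.014e-04, 3.617e-04]  ψ = [1, 1, 2, 1]  (obs o_2=0)
t=3: δ = [1.047e-04, 4.019e-05, 2.093e-05, 5.023e-05]  ψ = [0, 1, 2, 0]  (obs o_3=0)
backtrack: best end state = 0; path = [3, 1, 0, 0]

path = [3, 1, 0, 0]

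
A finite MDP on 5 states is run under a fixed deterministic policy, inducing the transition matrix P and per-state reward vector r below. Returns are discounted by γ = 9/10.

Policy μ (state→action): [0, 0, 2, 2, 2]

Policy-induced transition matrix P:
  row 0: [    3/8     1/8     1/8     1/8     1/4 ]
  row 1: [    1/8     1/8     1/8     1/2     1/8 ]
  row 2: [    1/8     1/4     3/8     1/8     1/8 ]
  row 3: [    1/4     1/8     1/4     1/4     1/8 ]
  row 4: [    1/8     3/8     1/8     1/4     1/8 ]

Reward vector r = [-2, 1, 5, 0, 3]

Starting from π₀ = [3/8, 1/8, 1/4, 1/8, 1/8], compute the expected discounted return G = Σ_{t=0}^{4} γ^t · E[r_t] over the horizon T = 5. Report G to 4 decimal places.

G = 4.8757

t=0: π = [0.3750, 0.1250, 0.2500, 0.1250, 0.1250], E[r] = 1.0000, γ^t·E[r] = 1.000000, running G = 1.000000
t=1: π = [0.2344, 0.1875, 0.2031, 0.2031, 0.1719], E[r] = 1.2500, γ^t·E[r] = 1.125000, running G = 2.125000
t=2: π = [0.2090, 0.1934, 0.2012, 0.2422, 0.1543], E[r] = 1.2441, γ^t·E[r] = 1.007754, running G = 3.132754
t=3: π = [0.2075, 0.1887, 0.2056, 0.2471, 0.1511], E[r] = 1.2549, γ^t·E[r] = 0.914810, running G = 4.047563
t=4: π = [0.2078, 0.1885, 0.2073, 0.2455, 0.1509], E[r] = 1.2621, γ^t·E[r] = 0.828094, running G = 4.875657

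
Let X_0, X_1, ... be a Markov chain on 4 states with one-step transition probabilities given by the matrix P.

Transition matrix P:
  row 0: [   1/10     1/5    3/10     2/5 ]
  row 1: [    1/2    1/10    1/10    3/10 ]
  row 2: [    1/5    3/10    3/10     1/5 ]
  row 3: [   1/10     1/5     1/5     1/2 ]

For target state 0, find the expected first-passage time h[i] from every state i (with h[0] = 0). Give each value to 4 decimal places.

h = [0.0000, 3.2500, 4.2500, 5.0000]

First-step conditioning: h[0] = 0; for i ≠ 0, h[i] = 1 + Σ_k P[i][k]·h[k].
  h[1] = 1 + 1/10·h[1] + 1/10·h[2] + 3/10·h[3]
  h[2] = 1 + 3/10·h[1] + 3/10·h[2] + 1/5·h[3]
  h[3] = 1 + 1/5·h[1] + 1/5·h[2] + 1/2·h[3]
Solving the 3×3 linear system over states ≠ 0 gives exactly h = [0, 13/4, 17/4, 5] (h[0] = 0 is the target).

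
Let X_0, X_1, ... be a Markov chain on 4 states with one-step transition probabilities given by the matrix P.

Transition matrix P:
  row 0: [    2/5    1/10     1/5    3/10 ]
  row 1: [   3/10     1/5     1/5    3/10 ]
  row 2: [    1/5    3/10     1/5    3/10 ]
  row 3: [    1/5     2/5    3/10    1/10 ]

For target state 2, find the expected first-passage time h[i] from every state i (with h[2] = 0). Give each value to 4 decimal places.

h = [4.4444, 4.4444, 0.0000, 4.0741]

First-step conditioning: h[2] = 0; for i ≠ 2, h[i] = 1 + Σ_k P[i][k]·h[k].
  h[0] = 1 + 2/5·h[0] + 1/10·h[1] + 3/10·h[3]
  h[1] = 1 + 3/10·h[0] + 1/5·h[1] + 3/10·h[3]
  h[3] = 1 + 1/5·h[0] + 2/5·h[1] + 1/10·h[3]
Solving the 3×3 linear system over states ≠ 2 gives exactly h = [40/9, 40/9, 0, 110/27] (h[2] = 0 is the target).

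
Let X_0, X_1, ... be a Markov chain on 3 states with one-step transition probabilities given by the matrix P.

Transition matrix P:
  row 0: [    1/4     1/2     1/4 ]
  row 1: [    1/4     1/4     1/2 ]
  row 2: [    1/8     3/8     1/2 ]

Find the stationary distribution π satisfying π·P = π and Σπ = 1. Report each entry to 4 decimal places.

Balance equations π_j = Σ_i π_i·P[i][j]:
  π_0 = 1/4·π_0 + 1/4·π_1 + 1/8·π_2
  π_1 = 1/2·π_0 + 1/4·π_1 + 3/8·π_2
  normalize: π_0 + π_1 + π_2 = 1
Solving the linear system gives exactly π = [6/31, 11/31, 14/31].

π = [0.1935, 0.3548, 0.4516]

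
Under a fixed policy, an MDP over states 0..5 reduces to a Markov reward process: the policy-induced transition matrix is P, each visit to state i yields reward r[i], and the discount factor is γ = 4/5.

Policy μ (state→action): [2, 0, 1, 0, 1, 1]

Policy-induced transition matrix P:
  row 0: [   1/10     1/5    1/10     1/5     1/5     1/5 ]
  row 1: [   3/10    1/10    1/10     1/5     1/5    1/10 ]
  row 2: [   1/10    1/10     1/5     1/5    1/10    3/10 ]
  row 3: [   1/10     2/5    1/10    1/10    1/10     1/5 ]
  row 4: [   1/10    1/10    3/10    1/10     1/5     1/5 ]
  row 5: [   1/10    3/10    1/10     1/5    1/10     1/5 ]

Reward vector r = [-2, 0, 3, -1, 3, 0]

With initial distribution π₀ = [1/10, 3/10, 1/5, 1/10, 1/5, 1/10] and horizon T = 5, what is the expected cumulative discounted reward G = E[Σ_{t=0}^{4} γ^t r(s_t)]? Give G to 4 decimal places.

t=0: π = [0.1000, 0.3000, 0.2000, 0.1000, 0.2000, 0.1000], E[r] = 0.9000, γ^t·E[r] = 0.900000, running G = 0.900000
t=1: π = [0.1600, 0.1600, 0.1600, 0.1700, 0.1600, 0.1900], E[r] = 0.4700, γ^t·E[r] = 0.376000, running G = 1.276000
t=2: π = [0.1320, 0.2050, 0.1480, 0.1670, 0.1480, 0.2000], E[r] = 0.4570, γ^t·E[r] = 0.292480, running G = 1.568480
t=3: π = [0.1410, 0.2033, 0.1444, 0.1685, 0.1485, 0.1943], E[r] = 0.4282, γ^t·E[r] = 0.219238, running G = 1.787718
t=4: π = [0.1407, 0.2035, 0.1441, 0.1683, 0.1493, 0.1941], E[r] = 0.4306, γ^t·E[r] = 0.176390, running G = 1.964109

G = 1.9641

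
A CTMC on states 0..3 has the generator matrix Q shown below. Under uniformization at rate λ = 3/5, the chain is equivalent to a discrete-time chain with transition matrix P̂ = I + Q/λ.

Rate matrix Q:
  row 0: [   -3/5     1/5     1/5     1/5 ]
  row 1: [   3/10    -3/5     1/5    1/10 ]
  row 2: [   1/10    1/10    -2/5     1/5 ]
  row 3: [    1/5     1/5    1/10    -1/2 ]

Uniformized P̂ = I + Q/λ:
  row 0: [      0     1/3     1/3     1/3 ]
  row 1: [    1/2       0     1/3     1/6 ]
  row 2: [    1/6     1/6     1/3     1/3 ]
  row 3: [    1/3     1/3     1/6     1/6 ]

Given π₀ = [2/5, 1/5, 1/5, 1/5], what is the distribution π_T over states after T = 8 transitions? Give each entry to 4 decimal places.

π = [0.2404, 0.2136, 0.2908, 0.2552]

t=0: π = [0.4000, 0.2000, 0.2000, 0.2000]
t=1: π = [0.2000, 0.2333, 0.3000, 0.2667]
t=2: π = [0.2556, 0.2056, 0.2889, 0.2500]
t=3: π = [0.2343, 0.2167, 0.2917, 0.2574]
t=4: π = [0.2427, 0.2125, 0.2904, 0.2543]
t=5: π = [0.2394, 0.2141, 0.2909, 0.2555]
t=6: π = [0.2407, 0.2135, 0.2907, 0.2551]
t=7: π = [0.2402, 0.2137, 0.2908, 0.2552]
t=8: π = [0.2404, 0.2136, 0.2908, 0.2552]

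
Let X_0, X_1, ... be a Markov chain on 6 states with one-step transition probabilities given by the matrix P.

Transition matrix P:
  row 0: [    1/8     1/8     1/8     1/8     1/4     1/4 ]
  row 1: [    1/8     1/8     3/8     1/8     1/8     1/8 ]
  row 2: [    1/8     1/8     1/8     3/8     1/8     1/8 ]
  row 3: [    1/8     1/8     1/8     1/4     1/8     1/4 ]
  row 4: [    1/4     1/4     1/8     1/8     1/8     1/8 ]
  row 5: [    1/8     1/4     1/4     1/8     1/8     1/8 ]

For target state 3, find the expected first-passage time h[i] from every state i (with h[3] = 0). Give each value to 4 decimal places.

First-step conditioning: h[3] = 0; for i ≠ 3, h[i] = 1 + Σ_k P[i][k]·h[k].
  h[0] = 1 + 1/8·h[0] + 1/8·h[1] + 1/8·h[2] + 1/4·h[4] + 1/4·h[5]
  h[1] = 1 + 1/8·h[0] + 1/8·h[1] + 3/8·h[2] + 1/8·h[4] + 1/8·h[5]
  h[2] = 1 + 1/8·h[0] + 1/8·h[1] + 1/8·h[2] + 1/8·h[4] + 1/8·h[5]
  h[4] = 1 + 1/4·h[0] + 1/4·h[1] + 1/8·h[2] + 1/8·h[4] + 1/8·h[5]
  h[5] = 1 + 1/8·h[0] + 1/4·h[1] + 1/4·h[2] + 1/8·h[4] + 1/8·h[5]
Solving the 5×5 linear system over states ≠ 3 gives exactly h = [2672/459, 280/51, 224/51, 0, 2665/459, 287/51] (h[3] = 0 is the target).

h = [5.8214, 5.4902, 4.3922, 0.0000, 5.8061, 5.6275]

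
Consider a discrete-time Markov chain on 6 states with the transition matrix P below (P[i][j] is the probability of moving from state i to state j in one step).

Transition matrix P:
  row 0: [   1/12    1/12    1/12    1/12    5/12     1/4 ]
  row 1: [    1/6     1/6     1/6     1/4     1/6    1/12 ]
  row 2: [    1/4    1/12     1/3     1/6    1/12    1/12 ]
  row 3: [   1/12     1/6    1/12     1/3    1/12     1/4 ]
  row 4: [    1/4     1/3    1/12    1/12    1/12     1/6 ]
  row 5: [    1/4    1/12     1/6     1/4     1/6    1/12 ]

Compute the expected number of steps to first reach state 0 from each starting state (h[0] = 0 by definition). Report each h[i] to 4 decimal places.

First-step conditioning: h[0] = 0; for i ≠ 0, h[i] = 1 + Σ_k P[i][k]·h[k].
  h[1] = 1 + 1/6·h[1] + 1/6·h[2] + 1/4·h[3] + 1/6·h[4] + 1/12·h[5]
  h[2] = 1 + 1/12·h[1] + 1/3·h[2] + 1/6·h[3] + 1/12·h[4] + 1/12·h[5]
  h[3] = 1 + 1/6·h[1] + 1/12·h[2] + 1/3·h[3] + 1/12·h[4] + 1/4·h[5]
  h[4] = 1 + 1/3·h[1] + 1/12·h[2] + 1/12·h[3] + 1/12·h[4] + 1/6·h[5]
  h[5] = 1 + 1/12·h[1] + 1/6·h[2] + 1/4·h[3] + 1/6·h[4] + 1/12·h[5]
Solving the 5×5 linear system over states ≠ 0 gives exactly h = [0, 11112/2023, 29992/6069, 12146/2023, 4334/867, 10186/2023] (h[0] = 0 is the target).

h = [0.0000, 5.4928, 4.9418, 6.0040, 4.9988, 5.0351]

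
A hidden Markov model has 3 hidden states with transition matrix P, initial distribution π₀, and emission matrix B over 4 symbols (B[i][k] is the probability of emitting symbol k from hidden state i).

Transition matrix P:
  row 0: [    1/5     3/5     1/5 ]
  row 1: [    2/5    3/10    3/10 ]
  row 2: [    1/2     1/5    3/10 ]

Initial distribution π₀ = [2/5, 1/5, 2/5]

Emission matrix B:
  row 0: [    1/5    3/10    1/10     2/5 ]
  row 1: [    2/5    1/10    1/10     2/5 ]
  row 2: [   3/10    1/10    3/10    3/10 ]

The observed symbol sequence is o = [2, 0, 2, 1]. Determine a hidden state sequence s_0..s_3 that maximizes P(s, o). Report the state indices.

t=0: δ = [4.000e-02, 2.000e-02, 1.200e-01]  (obs o_0=2)
t=1: δ = [1.200e-02, 9.600e-03, 1.080e-02]  ψ = [2, 0, 2]  (obs o_1=0)
t=2: δ = [5.400e-04, 7.200e-04, 9.720e-04]  ψ = [2, 0, 2]  (obs o_2=2)
t=3: δ = [1.458e-04, 3.240e-05, 2.916e-05]  ψ = [2, 0, 2]  (obs o_3=1)
backtrack: best end state = 0; path = [2, 2, 2, 0]

path = [2, 2, 2, 0]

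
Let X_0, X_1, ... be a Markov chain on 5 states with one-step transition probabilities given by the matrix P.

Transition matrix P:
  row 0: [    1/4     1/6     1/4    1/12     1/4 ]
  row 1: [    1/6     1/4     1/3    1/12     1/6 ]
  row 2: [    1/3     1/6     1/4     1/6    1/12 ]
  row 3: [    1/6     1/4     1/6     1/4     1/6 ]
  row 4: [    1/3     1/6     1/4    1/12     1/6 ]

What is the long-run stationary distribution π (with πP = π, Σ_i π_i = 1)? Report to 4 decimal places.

π = [0.2586, 0.1932, 0.2556, 0.1256, 0.1669]

Balance equations π_j = Σ_i π_i·P[i][j]:
  π_0 = 1/4·π_0 + 1/6·π_1 + 1/3·π_2 + 1/6·π_3 + 1/3·π_4
  π_1 = 1/6·π_0 + 1/4·π_1 + 1/6·π_2 + 1/4·π_3 + 1/6·π_4
  π_2 = 1/4·π_0 + 1/3·π_1 + 1/4·π_2 + 1/6·π_3 + 1/4·π_4
  π_3 = 1/12·π_0 + 1/12·π_1 + 1/6·π_2 + 1/4·π_3 + 1/12·π_4
  normalize: π_0 + π_1 + π_2 + π_3 + π_4 = 1
Solving the linear system gives exactly π = [172/665, 257/1330, 34/133, 167/1330, 111/665].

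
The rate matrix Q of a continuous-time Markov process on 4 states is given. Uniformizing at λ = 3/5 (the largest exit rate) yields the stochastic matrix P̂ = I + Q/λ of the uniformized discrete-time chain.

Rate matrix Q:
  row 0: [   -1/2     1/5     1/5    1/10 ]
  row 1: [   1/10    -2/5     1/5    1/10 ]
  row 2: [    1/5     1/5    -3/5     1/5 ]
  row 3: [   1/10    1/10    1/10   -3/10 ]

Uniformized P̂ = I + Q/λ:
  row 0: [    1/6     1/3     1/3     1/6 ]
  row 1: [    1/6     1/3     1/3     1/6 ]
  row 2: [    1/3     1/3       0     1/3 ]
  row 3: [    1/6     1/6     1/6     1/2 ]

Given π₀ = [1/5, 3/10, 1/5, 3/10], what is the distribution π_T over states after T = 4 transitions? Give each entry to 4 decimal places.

π = [0.2021, 0.2829, 0.2120, 0.3030]

t=0: π = [0.2000, 0.3000, 0.2000, 0.3000]
t=1: π = [0.2000, 0.2833, 0.2167, 0.3000]
t=2: π = [0.2028, 0.2833, 0.2111, 0.3028]
t=3: π = [0.2019, 0.2829, 0.2125, 0.3028]
t=4: π = [0.2021, 0.2829, 0.2120, 0.3030]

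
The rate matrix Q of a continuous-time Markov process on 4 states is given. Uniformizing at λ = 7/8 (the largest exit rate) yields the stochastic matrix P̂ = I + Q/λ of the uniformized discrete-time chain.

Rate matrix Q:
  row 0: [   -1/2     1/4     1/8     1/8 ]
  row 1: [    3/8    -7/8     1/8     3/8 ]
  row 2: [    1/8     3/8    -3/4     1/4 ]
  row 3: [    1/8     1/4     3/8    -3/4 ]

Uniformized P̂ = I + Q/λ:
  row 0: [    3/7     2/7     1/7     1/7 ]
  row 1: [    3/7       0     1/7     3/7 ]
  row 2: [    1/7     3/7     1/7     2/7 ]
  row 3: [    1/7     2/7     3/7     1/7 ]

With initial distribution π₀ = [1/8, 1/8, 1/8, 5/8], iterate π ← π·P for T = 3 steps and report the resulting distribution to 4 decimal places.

t=0: π = [0.1250, 0.1250, 0.1250, 0.6250]
t=1: π = [0.2143, 0.2679, 0.3214, 0.1964]
t=2: π = [0.2806, 0.2551, 0.1990, 0.2653]
t=3: π = [0.2959, 0.2413, 0.2187, 0.2442]

π = [0.2959, 0.2413, 0.2187, 0.2442]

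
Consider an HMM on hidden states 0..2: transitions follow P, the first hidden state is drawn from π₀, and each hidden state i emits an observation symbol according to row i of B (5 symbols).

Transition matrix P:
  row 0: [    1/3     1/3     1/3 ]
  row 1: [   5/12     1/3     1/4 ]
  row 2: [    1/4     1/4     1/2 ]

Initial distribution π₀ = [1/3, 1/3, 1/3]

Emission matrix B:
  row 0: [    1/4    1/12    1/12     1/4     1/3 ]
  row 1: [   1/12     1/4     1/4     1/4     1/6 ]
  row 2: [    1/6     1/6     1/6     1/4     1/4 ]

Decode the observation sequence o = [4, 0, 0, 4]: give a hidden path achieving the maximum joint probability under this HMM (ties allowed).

path = [0, 0, 0, 0]

t=0: δ = [1.111e-01, 5.556e-02, 8.333e-02]  (obs o_0=4)
t=1: δ = [9.259e-03, 3.086e-03, 6.944e-03]  ψ = [0, 0, 2]  (obs o_1=0)
t=2: δ = [7.716e-04, 2.572e-04, 5.787e-04]  ψ = [0, 0, 2]  (obs o_2=0)
t=3: δ = [8.573e-05, 4.287e-05, 7.234e-05]  ψ = [0, 0, 2]  (obs o_3=4)
backtrack: best end state = 0; path = [0, 0, 0, 0]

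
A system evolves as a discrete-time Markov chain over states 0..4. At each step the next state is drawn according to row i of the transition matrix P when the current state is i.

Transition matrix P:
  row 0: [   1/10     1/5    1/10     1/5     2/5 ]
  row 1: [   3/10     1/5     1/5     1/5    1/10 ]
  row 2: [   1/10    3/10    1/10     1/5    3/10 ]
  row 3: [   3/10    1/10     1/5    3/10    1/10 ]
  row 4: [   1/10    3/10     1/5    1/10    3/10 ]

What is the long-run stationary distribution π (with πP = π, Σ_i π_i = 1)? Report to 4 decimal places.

Balance equations π_j = Σ_i π_i·P[i][j]:
  π_0 = 1/10·π_0 + 3/10·π_1 + 1/10·π_2 + 3/10·π_3 + 1/10·π_4
  π_1 = 1/5·π_0 + 1/5·π_1 + 3/10·π_2 + 1/10·π_3 + 3/10·π_4
  π_2 = 1/10·π_0 + 1/5·π_1 + 1/10·π_2 + 1/5·π_3 + 1/5·π_4
  π_3 = 1/5·π_0 + 1/5·π_1 + 1/5·π_2 + 3/10·π_3 + 1/10·π_4
  normalize: π_0 + π_1 + π_2 + π_3 + π_4 = 1
Solving the linear system gives exactly π = [101/551, 1093/4959, 91/551, 1945/9918, 259/1102].

π = [0.1833, 0.2204, 0.1652, 0.1961, 0.2350]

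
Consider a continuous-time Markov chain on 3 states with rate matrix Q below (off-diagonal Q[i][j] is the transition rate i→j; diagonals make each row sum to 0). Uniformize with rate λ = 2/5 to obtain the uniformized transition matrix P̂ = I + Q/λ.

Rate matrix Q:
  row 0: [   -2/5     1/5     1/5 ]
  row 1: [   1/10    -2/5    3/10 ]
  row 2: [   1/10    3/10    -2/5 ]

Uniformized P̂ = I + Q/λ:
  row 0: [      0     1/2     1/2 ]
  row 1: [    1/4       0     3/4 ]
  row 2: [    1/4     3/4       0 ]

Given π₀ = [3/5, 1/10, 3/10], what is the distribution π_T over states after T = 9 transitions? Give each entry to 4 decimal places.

t=0: π = [0.6000, 0.1000, 0.3000]
t=1: π = [0.1000, 0.5250, 0.3750]
t=2: π = [0.2250, 0.3313, 0.4438]
t=3: π = [0.1938, 0.4453, 0.3609]
t=4: π = [0.2016, 0.3676, 0.4309]
t=5: π = [0.1996, 0.4239, 0.3765]
t=6: π = [0.2001, 0.3822, 0.4177]
t=7: π = [0.2000, 0.4134, 0.3867]
t=8: π = [0.2000, 0.3900, 0.4100]
t=9: π = [0.2000, 0.4075, 0.3925]

π = [0.2000, 0.4075, 0.3925]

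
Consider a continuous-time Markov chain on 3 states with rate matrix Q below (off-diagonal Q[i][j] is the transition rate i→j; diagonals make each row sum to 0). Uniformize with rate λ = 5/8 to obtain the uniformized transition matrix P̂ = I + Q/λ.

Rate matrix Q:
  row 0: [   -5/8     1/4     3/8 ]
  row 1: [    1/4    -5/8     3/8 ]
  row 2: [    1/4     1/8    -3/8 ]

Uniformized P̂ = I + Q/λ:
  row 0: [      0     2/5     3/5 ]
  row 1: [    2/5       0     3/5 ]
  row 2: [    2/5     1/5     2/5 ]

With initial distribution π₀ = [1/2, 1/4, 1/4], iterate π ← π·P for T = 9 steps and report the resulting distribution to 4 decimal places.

t=0: π = [0.5000, 0.2500, 0.2500]
t=1: π = [0.2000, 0.2500, 0.5500]
t=2: π = [0.3200, 0.1900, 0.4900]
t=3: π = [0.2720, 0.2260, 0.5020]
t=4: π = [0.2912, 0.2092, 0.4996]
t=5: π = [0.2835, 0.2164, 0.5001]
t=6: π = [0.2866, 0.2134, 0.5000]
t=7: π = [0.2854, 0.2146, 0.5000]
t=8: π = [0.2859, 0.2141, 0.5000]
t=9: π = [0.2857, 0.2143, 0.5000]

π = [0.2857, 0.2143, 0.5000]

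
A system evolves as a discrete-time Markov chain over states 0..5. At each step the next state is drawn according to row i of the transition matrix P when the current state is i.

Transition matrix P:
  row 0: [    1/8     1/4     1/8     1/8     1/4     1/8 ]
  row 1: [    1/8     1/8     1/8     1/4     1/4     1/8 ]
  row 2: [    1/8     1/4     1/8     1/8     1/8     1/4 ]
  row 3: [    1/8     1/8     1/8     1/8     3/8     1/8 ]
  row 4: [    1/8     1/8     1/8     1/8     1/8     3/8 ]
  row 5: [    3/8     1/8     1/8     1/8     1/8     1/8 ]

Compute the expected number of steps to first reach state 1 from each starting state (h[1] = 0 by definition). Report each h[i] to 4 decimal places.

h = [5.3941, 0.0000, 5.3759, 6.1595, 6.1230, 5.9772]

First-step conditioning: h[1] = 0; for i ≠ 1, h[i] = 1 + Σ_k P[i][k]·h[k].
  h[0] = 1 + 1/8·h[0] + 1/8·h[2] + 1/8·h[3] + 1/4·h[4] + 1/8·h[5]
  h[2] = 1 + 1/8·h[0] + 1/8·h[2] + 1/8·h[3] + 1/8·h[4] + 1/4·h[5]
  h[3] = 1 + 1/8·h[0] + 1/8·h[2] + 1/8·h[3] + 3/8·h[4] + 1/8·h[5]
  h[4] = 1 + 1/8·h[0] + 1/8·h[2] + 1/8·h[3] + 1/8·h[4] + 3/8·h[5]
  h[5] = 1 + 3/8·h[0] + 1/8·h[2] + 1/8·h[3] + 1/8·h[4] + 1/8·h[5]
Solving the 5×5 linear system over states ≠ 1 gives exactly h = [2368/439, 0, 2360/439, 2704/439, 2688/439, 2624/439] (h[1] = 0 is the target).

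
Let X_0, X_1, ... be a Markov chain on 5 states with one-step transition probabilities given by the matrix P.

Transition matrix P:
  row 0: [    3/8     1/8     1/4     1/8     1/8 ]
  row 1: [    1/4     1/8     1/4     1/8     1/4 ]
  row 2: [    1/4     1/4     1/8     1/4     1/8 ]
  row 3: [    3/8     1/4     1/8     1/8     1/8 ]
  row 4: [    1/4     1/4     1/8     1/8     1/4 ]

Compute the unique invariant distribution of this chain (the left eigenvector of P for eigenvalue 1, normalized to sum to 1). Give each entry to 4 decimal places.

π = [0.3069, 0.1881, 0.1869, 0.1484, 0.1697]

Balance equations π_j = Σ_i π_i·P[i][j]:
  π_0 = 3/8·π_0 + 1/4·π_1 + 1/4·π_2 + 3/8·π_3 + 1/4·π_4
  π_1 = 1/8·π_0 + 1/8·π_1 + 1/4·π_2 + 1/4·π_3 + 1/4·π_4
  π_2 = 1/4·π_0 + 1/4·π_1 + 1/8·π_2 + 1/8·π_3 + 1/8·π_4
  π_3 = 1/8·π_0 + 1/8·π_1 + 1/4·π_2 + 1/8·π_3 + 1/8·π_4
  normalize: π_0 + π_1 + π_2 + π_3 + π_4 = 1
Solving the linear system gives exactly π = [1235/4024, 757/4024, 94/503, 597/4024, 683/4024].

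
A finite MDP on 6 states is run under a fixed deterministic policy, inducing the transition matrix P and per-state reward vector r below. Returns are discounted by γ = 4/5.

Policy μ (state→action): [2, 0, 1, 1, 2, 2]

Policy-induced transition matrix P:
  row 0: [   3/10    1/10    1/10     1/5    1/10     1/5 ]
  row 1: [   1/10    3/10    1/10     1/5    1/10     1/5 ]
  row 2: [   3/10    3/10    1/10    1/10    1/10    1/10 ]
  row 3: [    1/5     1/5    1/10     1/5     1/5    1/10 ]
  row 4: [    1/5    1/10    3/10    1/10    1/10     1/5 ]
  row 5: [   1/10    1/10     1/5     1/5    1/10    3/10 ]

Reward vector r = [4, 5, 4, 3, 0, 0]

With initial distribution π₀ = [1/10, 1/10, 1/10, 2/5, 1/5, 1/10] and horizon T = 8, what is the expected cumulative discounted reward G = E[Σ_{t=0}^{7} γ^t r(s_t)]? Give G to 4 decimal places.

t=0: π = [0.1000, 0.1000, 0.1000, 0.4000, 0.2000, 0.1000], E[r] = 2.5000, γ^t·E[r] = 2.500000, running G = 2.500000
t=1: π = [0.2000, 0.1800, 0.1500, 0.1700, 0.1400, 0.1600], E[r] = 2.8100, γ^t·E[r] = 2.248000, running G = 4.748000
t=2: π = [0.2010, 0.1830, 0.1440, 0.1710, 0.1170, 0.1840], E[r] = 2.8080, γ^t·E[r] = 1.797120, running G = 6.545120
t=3: π = [0.1978, 0.1825, 0.1418, 0.1739, 0.1171, 0.1869], E[r] = 2.7926, γ^t·E[r] = 1.429811, running G = 7.974931
t=4: π = [0.1970, 0.1823, 0.1421, 0.1741, 0.1174, 0.1871], E[r] = 2.7901, γ^t·E[r] = 1.142825, running G = 9.117756
t=5: π = [0.1970, 0.1823, 0.1422, 0.1741, 0.1174, 0.1871], E[r] = 2.7902, γ^t·E[r] = 0.914302, running G = 10.032058
t=6: π = [0.1970, 0.1823, 0.1422, 0.1740, 0.1174, 0.1871], E[r] = 2.7903, γ^t·E[r] = 0.731460, running G = 10.763519
t=7: π = [0.1970, 0.1823, 0.1422, 0.1740, 0.1174, 0.1871], E[r] = 2.7903, γ^t·E[r] = 0.585169, running G = 11.348688

G = 11.3487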